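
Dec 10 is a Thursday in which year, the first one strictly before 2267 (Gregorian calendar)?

From one year to the next, a fixed date's weekday advances by 1, or by 2 when a Feb 29 lies between the two dates.
2267: December 10 is Tuesday.
2266: Monday (−1)
2265: Sunday (−1)
2264: Saturday (−1)
2263: Thursday (−2)
Dec 10 falls on a Thursday in 2263.

2263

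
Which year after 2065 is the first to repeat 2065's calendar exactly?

Two years share a calendar iff Jan 1 falls on the same weekday and both are leap or both are common. 2065: Jan 1 is Thursday, common year.
2066: Jan 1 Friday, common
2067: Jan 1 Saturday, common
2068: Jan 1 Sunday, leap
2069: Jan 1 Tuesday, common
2070: Jan 1 Wednesday, common
2071: Jan 1 Thursday, common
2071 matches on both conditions.

2071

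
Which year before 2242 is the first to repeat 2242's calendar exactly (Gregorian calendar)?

2231

Two years share a calendar iff Jan 1 falls on the same weekday and both are leap or both are common. 2242: Jan 1 is Saturday, common year.
2241: Jan 1 Friday, common
2240: Jan 1 Wednesday, leap
2239: Jan 1 Tuesday, common
2238: Jan 1 Monday, common
2237: Jan 1 Sunday, common
2236: Jan 1 Friday, leap
2235: Jan 1 Thursday, common
2234: Jan 1 Wednesday, common
2233: Jan 1 Tuesday, common
2232: Jan 1 Sunday, leap
2231: Jan 1 Saturday, common
2231 matches on both conditions.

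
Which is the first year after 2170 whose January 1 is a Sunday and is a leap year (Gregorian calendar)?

Jan 1 advances by 2 weekdays after a leap year and by 1 after a common year.
2170: Jan 1 is Monday.
2171: Tuesday
2172: Wednesday (leap)
2173: Friday
2174: Saturday
2175: Sunday
2176: Monday (leap)
2177: Wednesday
2178: Thursday
2179: Friday
2180: Saturday (leap)
2181: Monday
2182: Tuesday
2183: Wednesday
2184: Thursday (leap)
2185: Saturday
2186: Sunday
2187: Monday
2188: Tuesday (leap)
2189: Thursday
2190: Friday
2191: Saturday
2192: Sunday (leap)
2192 begins on a Sunday and is a leap year.

2192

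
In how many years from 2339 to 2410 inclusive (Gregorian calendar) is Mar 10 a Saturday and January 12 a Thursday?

Check each year's weekday for Mar 10 and January 12:
  2339: Fri/Thu  2340: Sun/Fri  2341: Mon/Sun  2342: Tue/Mon  2343: Wed/Tue  2344: Fri/Wed  2345: Sat/Fri  2346: Sun/Sat  2347: Mon/Sun  2348: Wed/Mon  2349: Thu/Wed  2350: Fri/Thu  2351: Sat/Fri  2352: Mon/Sat  …(44 more)…  2397: Mon/Sun  2398: Tue/Mon  2399: Wed/Tue  2400: Fri/Wed  2401: Sat/Fri  2402: Sun/Sat  2403: Mon/Sun  2404: Wed/Mon  2405: Thu/Wed  2406: Fri/Thu  2407: Sat/Fri  2408: Mon/Sat  2409: Tue/Mon  2410: Wed/Tue
Both conditions hold in: 2356, 2384 — 2.

2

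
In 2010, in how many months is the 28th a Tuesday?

Check the 28th of each month of 2010: Jan 28: Thu, Feb 28: Sun, Mar 28: Sun, Apr 28: Wed, May 28: Fri, Jun 28: Mon, Jul 28: Wed, Aug 28: Sat, Sep 28: Tue, Oct 28: Thu, Nov 28: Sun, Dec 28: Tue.
Tuesday occurs in September, December — 2 months.

2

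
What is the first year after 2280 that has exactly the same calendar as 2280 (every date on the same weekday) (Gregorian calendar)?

2320

Two years share a calendar iff Jan 1 falls on the same weekday and both are leap or both are common. 2280: Jan 1 is Thursday, leap year.
2281: Jan 1 Saturday, common
2282: Jan 1 Sunday, common
2283: Jan 1 Monday, common
2284: Jan 1 Tuesday, leap
2285: Jan 1 Thursday, common
2286: Jan 1 Friday, common
2287: Jan 1 Saturday, common
2288: Jan 1 Sunday, leap
2289: Jan 1 Tuesday, common
2290: Jan 1 Wednesday, common
2291: Jan 1 Thursday, common
2292: Jan 1 Friday, leap
2293: Jan 1 Sunday, common
2294: Jan 1 Monday, common
2295: Jan 1 Tuesday, common
2296: Jan 1 Wednesday, leap
2297: Jan 1 Friday, common
2298: Jan 1 Saturday, common
2299: Jan 1 Sunday, common
2300: Jan 1 Monday, common
2301: Jan 1 Tuesday, common
2302: Jan 1 Wednesday, common
2303: Jan 1 Thursday, common
2304: Jan 1 Friday, leap
2305: Jan 1 Sunday, common
2306: Jan 1 Monday, common
2307: Jan 1 Tuesday, common
2308: Jan 1 Wednesday, leap
2309: Jan 1 Friday, common
2310: Jan 1 Saturday, common
2311: Jan 1 Sunday, common
2312: Jan 1 Monday, leap
2313: Jan 1 Wednesday, common
2314: Jan 1 Thursday, common
2315: Jan 1 Friday, common
2316: Jan 1 Saturday, leap
2317: Jan 1 Monday, common
2318: Jan 1 Tuesday, common
2319: Jan 1 Wednesday, common
2320: Jan 1 Thursday, leap
2320 matches on both conditions.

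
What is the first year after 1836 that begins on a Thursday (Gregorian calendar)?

Jan 1 advances by 2 weekdays after a leap year and by 1 after a common year.
1836: Jan 1 is Friday (leap).
1837: Sunday
1838: Monday
1839: Tuesday
1840: Wednesday (leap)
1841: Friday
1842: Saturday
1843: Sunday
1844: Monday (leap)
1845: Wednesday
1846: Thursday
1846 begins on a Thursday

1846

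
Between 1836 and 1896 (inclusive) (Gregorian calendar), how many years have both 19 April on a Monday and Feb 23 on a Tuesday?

6

Check each year's weekday for 19 April and Feb 23:
  1836: Tue/Tue  1837: Wed/Thu  1838: Thu/Fri  1839: Fri/Sat  1840: Sun/Sun  1841: Mon/Tue ✓  1842: Tue/Wed  1843: Wed/Thu  1844: Fri/Fri  1845: Sat/Sun  1846: Sun/Mon  1847: Mon/Tue ✓  1848: Wed/Wed  1849: Thu/Fri  …(33 more)…  1883: Thu/Fri  1884: Sat/Sat  1885: Sun/Mon  1886: Mon/Tue ✓  1887: Tue/Wed  1888: Thu/Thu  1889: Fri/Sat  1890: Sat/Sun  1891: Sun/Mon  1892: Tue/Tue  1893: Wed/Thu  1894: Thu/Fri  1895: Fri/Sat  1896: Sun/Sun
Both conditions hold in: 1841, 1847, 1858, 1869, 1875, 1886 — 6.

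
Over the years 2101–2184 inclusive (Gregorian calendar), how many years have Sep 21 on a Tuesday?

12

Track Sep 21's weekday year by year (advancing +1, or +2 across a Feb 29):
  2101: Wed  2102: Thu (+1)  2103: Fri (+1)  2104: Sun (+2)  2105: Mon (+1)
  2106: Tue (+1) ✓  2107: Wed (+1)  2108: Fri (+2)  2109: Sat (+1)  2110: Sun (+1)
  2111: Mon (+1)  2112: Wed (+2)  2113: Thu (+1)  2114: Fri (+1)  … (56 more years) …
  2171: Sat (+1)  2172: Mon (+2)  2173: Tue (+1) ✓  2174: Wed (+1)  2175: Thu (+1)
  2176: Sat (+2)  2177: Sun (+1)  2178: Mon (+1)  2179: Tue (+1) ✓  2180: Thu (+2)
  2181: Fri (+1)  2182: Sat (+1)  2183: Sun (+1)  2184: Tue (+2) ✓
Tuesday years: 2106, 2117, 2123, 2128, 2134, 2145, 2151, 2156, 2162, 2173, 2179, 2184 — 12 in total.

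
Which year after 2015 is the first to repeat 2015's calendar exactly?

2026

Two years share a calendar iff Jan 1 falls on the same weekday and both are leap or both are common. 2015: Jan 1 is Thursday, common year.
2016: Jan 1 Friday, leap
2017: Jan 1 Sunday, common
2018: Jan 1 Monday, common
2019: Jan 1 Tuesday, common
2020: Jan 1 Wednesday, leap
2021: Jan 1 Friday, common
2022: Jan 1 Saturday, common
2023: Jan 1 Sunday, common
2024: Jan 1 Monday, leap
2025: Jan 1 Wednesday, common
2026: Jan 1 Thursday, common
2026 matches on both conditions.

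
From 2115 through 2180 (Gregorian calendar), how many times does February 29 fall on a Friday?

2

Leap years in 2115–2180: 17 of them.
Feb 29 weekday advances by 5 (mod 7) from one leap year to the next four years later (or differs when a century non-leap intervenes).
Leap-day weekdays: 2116:Sat 2120:Thu 2124:Tue 2128:Sun 2132:Fri✓ 2136:Wed 2140:Mon 2144:Sat 2148:Thu 2152:Tue 2156:Sun 2160:Fri✓ 2164:Wed 2168:Mon 2172:Sat 2176:Thu 2180:Tue
Friday: 2132, 2160 → 2.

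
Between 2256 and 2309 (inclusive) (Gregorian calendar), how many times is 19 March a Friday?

Track 19 March's weekday year by year (advancing +1, or +2 across a Feb 29):
  2256: Wed  2257: Thu (+1)  2258: Fri (+1) ✓  2259: Sat (+1)  2260: Mon (+2)
  2261: Tue (+1)  2262: Wed (+1)  2263: Thu (+1)  2264: Sat (+2)  2265: Sun (+1)
  2266: Mon (+1)  2267: Tue (+1)  2268: Thu (+2)  2269: Fri (+1) ✓  … (26 more years) …
  2296: Thu (+2)  2297: Fri (+1) ✓  2298: Sat (+1)  2299: Sun (+1)  2300: Mon (+1)
  2301: Tue (+1)  2302: Wed (+1)  2303: Thu (+1)  2304: Sat (+2)  2305: Sun (+1)
  2306: Mon (+1)  2307: Tue (+1)  2308: Thu (+2)  2309: Fri (+1) ✓
Friday years: 2258, 2269, 2275, 2280, 2286, 2297, 2309 — 7 in total.

7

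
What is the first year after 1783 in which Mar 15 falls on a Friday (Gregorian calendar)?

From one year to the next, a fixed date's weekday advances by 1, or by 2 when a Feb 29 lies between the two dates.
1783: March 15 is Saturday.
1784: Monday (+2)
1785: Tuesday (+1)
1786: Wednesday (+1)
1787: Thursday (+1)
1788: Saturday (+2)
1789: Sunday (+1)
1790: Monday (+1)
1791: Tuesday (+1)
1792: Thursday (+2)
1793: Friday (+1)
Mar 15 falls on a Friday in 1793.

1793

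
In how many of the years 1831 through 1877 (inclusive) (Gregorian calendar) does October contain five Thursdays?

October has 31 days; it has five Thursdays when Thursday falls among the first (month-length − 28) days — i.e. when October 1 is one of Thursday/Wednesday/Tuesday.
October 1 by year: 1831:Sat 1832:Mon 1833:Tue✓ 1834:Wed✓ 1835:Thu✓ 1836:Sat 1837:Sun 1838:Mon 1839:Tue✓ 1840:Thu✓ 1841:Fri 1842:Sat 1843:Sun 1844:Tue✓ 1845:Wed✓ …(17 more)… 1863:Thu✓ 1864:Sat 1865:Sun 1866:Mon 1867:Tue✓ 1868:Thu✓ 1869:Fri 1870:Sat 1871:Sun 1872:Tue✓ 1873:Wed✓ 1874:Thu✓ 1875:Fri 1876:Sun 1877:Mon
Years with five Thursdays: 1833, 1834, 1835, 1839, 1840, 1844, 1845, 1846, 1850, 1851, 1856, 1857, 1861, 1862, 1863, 1867, 1868, 1872, 1873, 1874 → 20.

20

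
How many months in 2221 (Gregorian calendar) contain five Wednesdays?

A month of length L has five Wednesdays iff its first Wednesday is on day ≤ L−28 (so day 1–3 in a 31-day month, 1–2 in a 30-day month, day 1 in a leap February).
Checking each month of 2221: Jan starts Mon (31d) ✓; Feb starts Thu (28d); Mar starts Thu (31d); Apr starts Sun (30d); May starts Tue (31d) ✓; Jun starts Fri (30d); Jul starts Sun (31d); Aug starts Wed (31d) ✓; Sep starts Sat (30d); Oct starts Mon (31d) ✓; Nov starts Thu (30d); Dec starts Sat (31d).
Five-Wednesday months: January, May, August, October → 4.

4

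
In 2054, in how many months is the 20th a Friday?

Check the 20th of each month of 2054: Jan 20: Tue, Feb 20: Fri, Mar 20: Fri, Apr 20: Mon, May 20: Wed, Jun 20: Sat, Jul 20: Mon, Aug 20: Thu, Sep 20: Sun, Oct 20: Tue, Nov 20: Fri, Dec 20: Sun.
Friday occurs in February, March, November — 3 months.

3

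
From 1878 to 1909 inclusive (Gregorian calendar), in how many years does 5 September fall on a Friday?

4

Track 5 September's weekday year by year (advancing +1, or +2 across a Feb 29):
  1878: Thu  1879: Fri (+1) ✓  1880: Sun (+2)  1881: Mon (+1)  1882: Tue (+1)
  1883: Wed (+1)  1884: Fri (+2) ✓  1885: Sat (+1)  1886: Sun (+1)  1887: Mon (+1)
  1888: Wed (+2)  1889: Thu (+1)  1890: Fri (+1) ✓  1891: Sat (+1)  … (4 more years) …
  1896: Sat (+2)  1897: Sun (+1)  1898: Mon (+1)  1899: Tue (+1)  1900: Wed (+1)
  1901: Thu (+1)  1902: Fri (+1) ✓  1903: Sat (+1)  1904: Mon (+2)  1905: Tue (+1)
  1906: Wed (+1)  1907: Thu (+1)  1908: Sat (+2)  1909: Sun (+1)
Friday years: 1879, 1884, 1890, 1902 — 4 in total.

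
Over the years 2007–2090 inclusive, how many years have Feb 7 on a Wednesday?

12

Track Feb 7's weekday year by year (advancing +1, or +2 across a Feb 29):
  2007: Wed ✓  2008: Thu (+1)  2009: Sat (+2)  2010: Sun (+1)  2011: Mon (+1)
  2012: Tue (+1)  2013: Thu (+2)  2014: Fri (+1)  2015: Sat (+1)  2016: Sun (+1)
  2017: Tue (+2)  2018: Wed (+1) ✓  2019: Thu (+1)  2020: Fri (+1)  … (56 more years) …
  2077: Sun (+2)  2078: Mon (+1)  2079: Tue (+1)  2080: Wed (+1) ✓  2081: Fri (+2)
  2082: Sat (+1)  2083: Sun (+1)  2084: Mon (+1)  2085: Wed (+2) ✓  2086: Thu (+1)
  2087: Fri (+1)  2088: Sat (+1)  2089: Mon (+2)  2090: Tue (+1)
Wednesday years: 2007, 2018, 2024, 2029, 2035, 2046, 2052, 2057, 2063, 2074, 2080, 2085 — 12 in total.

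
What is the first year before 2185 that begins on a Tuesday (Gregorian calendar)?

Jan 1 advances by 2 weekdays after a leap year and by 1 after a common year.
2185: Jan 1 is Saturday.
2184: Thursday (leap)
2183: Wednesday
2182: Tuesday
2182 begins on a Tuesday

2182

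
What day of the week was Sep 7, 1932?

January 1, 1932 is a Friday.
September 7 is day 251 of the year, i.e. 250 days after Jan 1.
250 mod 7 = 5, so advance 5 weekdays from Friday: Wednesday.

Wednesday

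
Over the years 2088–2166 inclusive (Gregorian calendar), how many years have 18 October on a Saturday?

12

Track 18 October's weekday year by year (advancing +1, or +2 across a Feb 29):
  2088: Mon  2089: Tue (+1)  2090: Wed (+1)  2091: Thu (+1)  2092: Sat (+2) ✓
  2093: Sun (+1)  2094: Mon (+1)  2095: Tue (+1)  2096: Thu (+2)  2097: Fri (+1)
  2098: Sat (+1) ✓  2099: Sun (+1)  2100: Mon (+1)  2101: Tue (+1)  … (51 more years) …
  2153: Thu (+1)  2154: Fri (+1)  2155: Sat (+1) ✓  2156: Mon (+2)  2157: Tue (+1)
  2158: Wed (+1)  2159: Thu (+1)  2160: Sat (+2) ✓  2161: Sun (+1)  2162: Mon (+1)
  2163: Tue (+1)  2164: Thu (+2)  2165: Fri (+1)  2166: Sat (+1) ✓
Saturday years: 2092, 2098, 2104, 2110, 2121, 2127, 2132, 2138, 2149, 2155, 2160, 2166 — 12 in total.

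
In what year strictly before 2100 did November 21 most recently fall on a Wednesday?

2096

From one year to the next, a fixed date's weekday advances by 1, or by 2 when a Feb 29 lies between the two dates.
2100: November 21 is Sunday.
2099: Saturday (−1)
2098: Friday (−1)
2097: Thursday (−1)
2096: Wednesday (−1)
November 21 falls on a Wednesday in 2096.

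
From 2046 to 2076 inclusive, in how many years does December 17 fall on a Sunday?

4

Track December 17's weekday year by year (advancing +1, or +2 across a Feb 29):
  2046: Mon  2047: Tue (+1)  2048: Thu (+2)  2049: Fri (+1)  2050: Sat (+1)
  2051: Sun (+1) ✓  2052: Tue (+2)  2053: Wed (+1)  2054: Thu (+1)  2055: Fri (+1)
  2056: Sun (+2) ✓  2057: Mon (+1)  2058: Tue (+1)  2059: Wed (+1)  … (3 more years) …
  2063: Mon (+1)  2064: Wed (+2)  2065: Thu (+1)  2066: Fri (+1)  2067: Sat (+1)
  2068: Mon (+2)  2069: Tue (+1)  2070: Wed (+1)  2071: Thu (+1)  2072: Sat (+2)
  2073: Sun (+1) ✓  2074: Mon (+1)  2075: Tue (+1)  2076: Thu (+2)
Sunday years: 2051, 2056, 2062, 2073 — 4 in total.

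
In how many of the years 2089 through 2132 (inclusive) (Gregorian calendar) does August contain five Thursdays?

18

August has 31 days; it has five Thursdays when Thursday falls among the first (month-length − 28) days — i.e. when August 1 is one of Thursday/Wednesday/Tuesday.
August 1 by year: 2089:Mon 2090:Tue✓ 2091:Wed✓ 2092:Fri 2093:Sat 2094:Sun 2095:Mon 2096:Wed✓ 2097:Thu✓ 2098:Fri 2099:Sat 2100:Sun 2101:Mon 2102:Tue✓ 2103:Wed✓ …(14 more)… 2118:Mon 2119:Tue✓ 2120:Thu✓ 2121:Fri 2122:Sat 2123:Sun 2124:Tue✓ 2125:Wed✓ 2126:Thu✓ 2127:Fri 2128:Sun 2129:Mon 2130:Tue✓ 2131:Wed✓ 2132:Fri
Years with five Thursdays: 2090, 2091, 2096, 2097, 2102, 2103, 2108, 2109, 2113, 2114, 2115, 2119, 2120, 2124, 2125, 2126, 2130, 2131 → 18.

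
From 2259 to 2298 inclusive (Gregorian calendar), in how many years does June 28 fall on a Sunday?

Track June 28's weekday year by year (advancing +1, or +2 across a Feb 29):
  2259: Tue  2260: Thu (+2)  2261: Fri (+1)  2262: Sat (+1)  2263: Sun (+1) ✓
  2264: Tue (+2)  2265: Wed (+1)  2266: Thu (+1)  2267: Fri (+1)  2268: Sun (+2) ✓
  2269: Mon (+1)  2270: Tue (+1)  2271: Wed (+1)  2272: Fri (+2)  … (12 more years) …
  2285: Sun (+1) ✓  2286: Mon (+1)  2287: Tue (+1)  2288: Thu (+2)  2289: Fri (+1)
  2290: Sat (+1)  2291: Sun (+1) ✓  2292: Tue (+2)  2293: Wed (+1)  2294: Thu (+1)
  2295: Fri (+1)  2296: Sun (+2) ✓  2297: Mon (+1)  2298: Tue (+1)
Sunday years: 2263, 2268, 2274, 2285, 2291, 2296 — 6 in total.

6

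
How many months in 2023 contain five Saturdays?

4

A month of length L has five Saturdays iff its first Saturday is on day ≤ L−28 (so day 1–3 in a 31-day month, 1–2 in a 30-day month, day 1 in a leap February).
Checking each month of 2023: Jan starts Sun (31d); Feb starts Wed (28d); Mar starts Wed (31d); Apr starts Sat (30d) ✓; May starts Mon (31d); Jun starts Thu (30d); Jul starts Sat (31d) ✓; Aug starts Tue (31d); Sep starts Fri (30d) ✓; Oct starts Sun (31d); Nov starts Wed (30d); Dec starts Fri (31d) ✓.
Five-Saturday months: April, July, September, December → 4.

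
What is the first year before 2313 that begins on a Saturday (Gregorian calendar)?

Jan 1 advances by 2 weekdays after a leap year and by 1 after a common year.
2313: Jan 1 is Wednesday.
2312: Monday (leap)
2311: Sunday
2310: Saturday
2310 begins on a Saturday

2310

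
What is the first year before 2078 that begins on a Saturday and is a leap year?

2056

Jan 1 advances by 2 weekdays after a leap year and by 1 after a common year.
2078: Jan 1 is Saturday.
2077: Friday
2076: Wednesday (leap)
2075: Tuesday
2074: Monday
2073: Sunday
2072: Friday (leap)
2071: Thursday
2070: Wednesday
2069: Tuesday
2068: Sunday (leap)
2067: Saturday
2066: Friday
2065: Thursday
2064: Tuesday (leap)
2063: Monday
2062: Sunday
2061: Saturday
2060: Thursday (leap)
2059: Wednesday
2058: Tuesday
2057: Monday
2056: Saturday (leap)
2056 begins on a Saturday and is a leap year.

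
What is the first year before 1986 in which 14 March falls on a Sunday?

1982

From one year to the next, a fixed date's weekday advances by 1, or by 2 when a Feb 29 lies between the two dates.
1986: March 14 is Friday.
1985: Thursday (−1)
1984: Wednesday (−1)
1983: Monday (−2)
1982: Sunday (−1)
14 March falls on a Sunday in 1982.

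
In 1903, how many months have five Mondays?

A month of length L has five Mondays iff its first Monday is on day ≤ L−28 (so day 1–3 in a 31-day month, 1–2 in a 30-day month, day 1 in a leap February).
Checking each month of 1903: Jan starts Thu (31d); Feb starts Sun (28d); Mar starts Sun (31d) ✓; Apr starts Wed (30d); May starts Fri (31d); Jun starts Mon (30d) ✓; Jul starts Wed (31d); Aug starts Sat (31d) ✓; Sep starts Tue (30d); Oct starts Thu (31d); Nov starts Sun (30d) ✓; Dec starts Tue (31d).
Five-Monday months: March, June, August, November → 4.

4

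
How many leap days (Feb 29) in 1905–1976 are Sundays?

Leap years in 1905–1976: 18 of them.
Feb 29 weekday advances by 5 (mod 7) from one leap year to the next four years later (or differs when a century non-leap intervenes).
Leap-day weekdays: 1908:Sat 1912:Thu 1916:Tue 1920:Sun✓ 1924:Fri 1928:Wed 1932:Mon 1936:Sat 1940:Thu 1944:Tue 1948:Sun✓ 1952:Fri 1956:Wed 1960:Mon 1964:Sat 1968:Thu 1972:Tue 1976:Sun✓
Sunday: 1920, 1948, 1976 → 3.

3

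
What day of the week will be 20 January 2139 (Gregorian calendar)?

Tuesday

January 1, 2139 is a Thursday.
January 20 is day 20 of the year, i.e. 19 days after Jan 1.
19 mod 7 = 5, so advance 5 weekdays from Thursday: Tuesday.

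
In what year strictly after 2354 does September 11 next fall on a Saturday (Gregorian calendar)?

From one year to the next, a fixed date's weekday advances by 1, or by 2 when a Feb 29 lies between the two dates.
2354: September 11 is Saturday.
2355: Sunday (+1)
2356: Tuesday (+2)
2357: Wednesday (+1)
2358: Thursday (+1)
2359: Friday (+1)
2360: Sunday (+2)
2361: Monday (+1)
2362: Tuesday (+1)
2363: Wednesday (+1)
2364: Friday (+2)
2365: Saturday (+1)
September 11 falls on a Saturday in 2365.

2365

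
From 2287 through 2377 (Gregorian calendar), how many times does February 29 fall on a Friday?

Leap years in 2287–2377: 22 of them.
Feb 29 weekday advances by 5 (mod 7) from one leap year to the next four years later (or differs when a century non-leap intervenes).
Leap-day weekdays: 2288:Wed 2292:Mon 2296:Sat 2304:Mon 2308:Sat 2312:Thu 2316:Tue 2320:Sun 2324:Fri✓ 2328:Wed 2332:Mon 2336:Sat 2340:Thu 2344:Tue 2348:Sun 2352:Fri✓ 2356:Wed 2360:Mon 2364:Sat 2368:Thu 2372:Tue 2376:Sun
Friday: 2324, 2352 → 2.

2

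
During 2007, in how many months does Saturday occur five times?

A month of length L has five Saturdays iff its first Saturday is on day ≤ L−28 (so day 1–3 in a 31-day month, 1–2 in a 30-day month, day 1 in a leap February).
Checking each month of 2007: Jan starts Mon (31d); Feb starts Thu (28d); Mar starts Thu (31d) ✓; Apr starts Sun (30d); May starts Tue (31d); Jun starts Fri (30d) ✓; Jul starts Sun (31d); Aug starts Wed (31d); Sep starts Sat (30d) ✓; Oct starts Mon (31d); Nov starts Thu (30d); Dec starts Sat (31d) ✓.
Five-Saturday months: March, June, September, December → 4.

4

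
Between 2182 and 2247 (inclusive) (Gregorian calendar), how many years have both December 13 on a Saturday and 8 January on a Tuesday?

Check each year's weekday for December 13 and 8 January:
  2182: Fri/Tue  2183: Sat/Wed  2184: Mon/Thu  2185: Tue/Sat  2186: Wed/Sun  2187: Thu/Mon  2188: Sat/Tue ✓  2189: Sun/Thu  2190: Mon/Fri  2191: Tue/Sat  2192: Thu/Sun  2193: Fri/Tue  2194: Sat/Wed  2195: Sun/Thu  …(38 more)…  2234: Sat/Wed  2235: Sun/Thu  2236: Tue/Fri  2237: Wed/Sun  2238: Thu/Mon  2239: Fri/Tue  2240: Sun/Wed  2241: Mon/Fri  2242: Tue/Sat  2243: Wed/Sun  2244: Fri/Mon  2245: Sat/Wed  2246: Sun/Thu  2247: Mon/Fri
Both conditions hold in: 2188, 2228 — 2.

2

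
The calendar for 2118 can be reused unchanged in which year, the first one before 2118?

Two years share a calendar iff Jan 1 falls on the same weekday and both are leap or both are common. 2118: Jan 1 is Saturday, common year.
2117: Jan 1 Friday, common
2116: Jan 1 Wednesday, leap
2115: Jan 1 Tuesday, common
2114: Jan 1 Monday, common
2113: Jan 1 Sunday, common
2112: Jan 1 Friday, leap
2111: Jan 1 Thursday, common
2110: Jan 1 Wednesday, common
2109: Jan 1 Tuesday, common
2108: Jan 1 Sunday, leap
2107: Jan 1 Saturday, common
2107 matches on both conditions.

2107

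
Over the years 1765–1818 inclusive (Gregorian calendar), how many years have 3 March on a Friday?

7

Track 3 March's weekday year by year (advancing +1, or +2 across a Feb 29):
  1765: Sun  1766: Mon (+1)  1767: Tue (+1)  1768: Thu (+2)  1769: Fri (+1) ✓
  1770: Sat (+1)  1771: Sun (+1)  1772: Tue (+2)  1773: Wed (+1)  1774: Thu (+1)
  1775: Fri (+1) ✓  1776: Sun (+2)  1777: Mon (+1)  1778: Tue (+1)  … (26 more years) …
  1805: Sun (+1)  1806: Mon (+1)  1807: Tue (+1)  1808: Thu (+2)  1809: Fri (+1) ✓
  1810: Sat (+1)  1811: Sun (+1)  1812: Tue (+2)  1813: Wed (+1)  1814: Thu (+1)
  1815: Fri (+1) ✓  1816: Sun (+2)  1817: Mon (+1)  1818: Tue (+1)
Friday years: 1769, 1775, 1780, 1786, 1797, 1809, 1815 — 7 in total.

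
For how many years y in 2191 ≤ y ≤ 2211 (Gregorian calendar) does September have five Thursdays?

5

September has 30 days; it has five Thursdays when Thursday falls among the first (month-length − 28) days — i.e. when September 1 is one of Thursday/Wednesday.
September 1 by year: 2191:Thu✓ 2192:Sat 2193:Sun 2194:Mon 2195:Tue 2196:Thu✓ 2197:Fri 2198:Sat 2199:Sun 2200:Mon 2201:Tue 2202:Wed✓ 2203:Thu✓ 2204:Sat 2205:Sun 2206:Mon 2207:Tue 2208:Thu✓ 2209:Fri 2210:Sat 2211:Sun
Years with five Thursdays: 2191, 2196, 2202, 2203, 2208 → 5.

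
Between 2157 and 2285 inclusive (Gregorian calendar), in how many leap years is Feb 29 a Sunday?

Leap years in 2157–2285: 31 of them.
Feb 29 weekday advances by 5 (mod 7) from one leap year to the next four years later (or differs when a century non-leap intervenes).
Leap-day weekdays: 2160:Fri 2164:Wed 2168:Mon 2172:Sat 2176:Thu 2180:Tue 2184:Sun✓ 2188:Fri 2192:Wed 2196:Mon 2204:Wed 2208:Mon 2212:Sat …(5 more)… 2236:Mon 2240:Sat 2244:Thu 2248:Tue 2252:Sun✓ 2256:Fri 2260:Wed 2264:Mon 2268:Sat 2272:Thu 2276:Tue 2280:Sun✓ 2284:Fri
Sunday: 2184, 2224, 2252, 2280 → 4.

4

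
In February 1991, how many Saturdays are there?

February 1991 has 28 days and begins on Friday.
The first Saturday is February 2.
Saturdays fall on 2, 9, 16, 23 — that's 4.

4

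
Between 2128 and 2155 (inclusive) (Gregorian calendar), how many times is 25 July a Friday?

Track 25 July's weekday year by year (advancing +1, or +2 across a Feb 29):
  2128: Sun  2129: Mon (+1)  2130: Tue (+1)  2131: Wed (+1)  2132: Fri (+2) ✓
  2133: Sat (+1)  2134: Sun (+1)  2135: Mon (+1)  2136: Wed (+2)  2137: Thu (+1)
  2138: Fri (+1) ✓  2139: Sat (+1)  2140: Mon (+2)  2141: Tue (+1)  2142: Wed (+1)
  2143: Thu (+1)  2144: Sat (+2)  2145: Sun (+1)  2146: Mon (+1)  2147: Tue (+1)
  2148: Thu (+2)  2149: Fri (+1) ✓  2150: Sat (+1)  2151: Sun (+1)  2152: Tue (+2)
  2153: Wed (+1)  2154: Thu (+1)  2155: Fri (+1) ✓
Friday years: 2132, 2138, 2149, 2155 — 4 in total.

4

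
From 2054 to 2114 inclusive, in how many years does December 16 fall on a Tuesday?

9

Track December 16's weekday year by year (advancing +1, or +2 across a Feb 29):
  2054: Wed  2055: Thu (+1)  2056: Sat (+2)  2057: Sun (+1)  2058: Mon (+1)
  2059: Tue (+1) ✓  2060: Thu (+2)  2061: Fri (+1)  2062: Sat (+1)  2063: Sun (+1)
  2064: Tue (+2) ✓  2065: Wed (+1)  2066: Thu (+1)  2067: Fri (+1)  … (33 more years) …
  2101: Fri (+1)  2102: Sat (+1)  2103: Sun (+1)  2104: Tue (+2) ✓  2105: Wed (+1)
  2106: Thu (+1)  2107: Fri (+1)  2108: Sun (+2)  2109: Mon (+1)  2110: Tue (+1) ✓
  2111: Wed (+1)  2112: Fri (+2)  2113: Sat (+1)  2114: Sun (+1)
Tuesday years: 2059, 2064, 2070, 2081, 2087, 2092, 2098, 2104, 2110 — 9 in total.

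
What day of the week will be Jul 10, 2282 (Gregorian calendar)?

January 1, 2282 is a Sunday.
July 10 is day 191 of the year, i.e. 190 days after Jan 1.
190 mod 7 = 1, so advance 1 weekday from Sunday: Monday.

Monday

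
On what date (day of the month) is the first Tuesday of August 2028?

August 1, 2028 is a Tuesday, so the first Tuesday is the 1st.
The first Tuesday is 1 + 0 = 1.

1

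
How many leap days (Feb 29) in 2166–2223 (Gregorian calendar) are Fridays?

Leap years in 2166–2223: 13 of them.
Feb 29 weekday advances by 5 (mod 7) from one leap year to the next four years later (or differs when a century non-leap intervenes).
Leap-day weekdays: 2168:Mon 2172:Sat 2176:Thu 2180:Tue 2184:Sun 2188:Fri✓ 2192:Wed 2196:Mon 2204:Wed 2208:Mon 2212:Sat 2216:Thu 2220:Tue
Friday: 2188 → 1.

1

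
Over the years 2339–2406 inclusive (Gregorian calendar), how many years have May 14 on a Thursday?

Track May 14's weekday year by year (advancing +1, or +2 across a Feb 29):
  2339: Sun  2340: Tue (+2)  2341: Wed (+1)  2342: Thu (+1) ✓  2343: Fri (+1)
  2344: Sun (+2)  2345: Mon (+1)  2346: Tue (+1)  2347: Wed (+1)  2348: Fri (+2)
  2349: Sat (+1)  2350: Sun (+1)  2351: Mon (+1)  2352: Wed (+2)  … (40 more years) …
  2393: Fri (+1)  2394: Sat (+1)  2395: Sun (+1)  2396: Tue (+2)  2397: Wed (+1)
  2398: Thu (+1) ✓  2399: Fri (+1)  2400: Sun (+2)  2401: Mon (+1)  2402: Tue (+1)
  2403: Wed (+1)  2404: Fri (+2)  2405: Sat (+1)  2406: Sun (+1)
Thursday years: 2342, 2353, 2359, 2364, 2370, 2381, 2387, 2392, 2398 — 9 in total.

9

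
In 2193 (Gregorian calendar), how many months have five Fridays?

4

A month of length L has five Fridays iff its first Friday is on day ≤ L−28 (so day 1–3 in a 31-day month, 1–2 in a 30-day month, day 1 in a leap February).
Checking each month of 2193: Jan starts Tue (31d); Feb starts Fri (28d); Mar starts Fri (31d) ✓; Apr starts Mon (30d); May starts Wed (31d) ✓; Jun starts Sat (30d); Jul starts Mon (31d); Aug starts Thu (31d) ✓; Sep starts Sun (30d); Oct starts Tue (31d); Nov starts Fri (30d) ✓; Dec starts Sun (31d).
Five-Friday months: March, May, August, November → 4.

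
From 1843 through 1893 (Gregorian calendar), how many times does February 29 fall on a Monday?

2

Leap years in 1843–1893: 13 of them.
Feb 29 weekday advances by 5 (mod 7) from one leap year to the next four years later (or differs when a century non-leap intervenes).
Leap-day weekdays: 1844:Thu 1848:Tue 1852:Sun 1856:Fri 1860:Wed 1864:Mon✓ 1868:Sat 1872:Thu 1876:Tue 1880:Sun 1884:Fri 1888:Wed 1892:Mon✓
Monday: 1864, 1892 → 2.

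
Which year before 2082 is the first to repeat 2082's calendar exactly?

2071

Two years share a calendar iff Jan 1 falls on the same weekday and both are leap or both are common. 2082: Jan 1 is Thursday, common year.
2081: Jan 1 Wednesday, common
2080: Jan 1 Monday, leap
2079: Jan 1 Sunday, common
2078: Jan 1 Saturday, common
2077: Jan 1 Friday, common
2076: Jan 1 Wednesday, leap
2075: Jan 1 Tuesday, common
2074: Jan 1 Monday, common
2073: Jan 1 Sunday, common
2072: Jan 1 Friday, leap
2071: Jan 1 Thursday, common
2071 matches on both conditions.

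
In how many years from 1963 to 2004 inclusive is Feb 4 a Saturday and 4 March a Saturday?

4

Check each year's weekday for Feb 4 and 4 March:
  1963: Mon/Mon  1964: Tue/Wed  1965: Thu/Thu  1966: Fri/Fri  1967: Sat/Sat ✓  1968: Sun/Mon  1969: Tue/Tue  1970: Wed/Wed  1971: Thu/Thu  1972: Fri/Sat  1973: Sun/Sun  1974: Mon/Mon  1975: Tue/Tue  1976: Wed/Thu  …(14 more)…  1991: Mon/Mon  1992: Tue/Wed  1993: Thu/Thu  1994: Fri/Fri  1995: Sat/Sat ✓  1996: Sun/Mon  1997: Tue/Tue  1998: Wed/Wed  1999: Thu/Thu  2000: Fri/Sat  2001: Sun/Sun  2002: Mon/Mon  2003: Tue/Tue  2004: Wed/Thu
Both conditions hold in: 1967, 1978, 1989, 1995 — 4.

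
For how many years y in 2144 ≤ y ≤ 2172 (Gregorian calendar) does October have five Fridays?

13

October has 31 days; it has five Fridays when Friday falls among the first (month-length − 28) days — i.e. when October 1 is one of Friday/Thursday/Wednesday.
October 1 by year: 2144:Thu✓ 2145:Fri✓ 2146:Sat 2147:Sun 2148:Tue 2149:Wed✓ 2150:Thu✓ 2151:Fri✓ 2152:Sun 2153:Mon 2154:Tue 2155:Wed✓ 2156:Fri✓ 2157:Sat 2158:Sun 2159:Mon 2160:Wed✓ 2161:Thu✓ 2162:Fri✓ 2163:Sat 2164:Mon 2165:Tue 2166:Wed✓ 2167:Thu✓ 2168:Sat 2169:Sun 2170:Mon 2171:Tue 2172:Thu✓
Years with five Fridays: 2144, 2145, 2149, 2150, 2151, 2155, 2156, 2160, 2161, 2162, 2166, 2167, 2172 → 13.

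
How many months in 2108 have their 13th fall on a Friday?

Check the 13th of each month of 2108: Jan 13: Fri, Feb 13: Mon, Mar 13: Tue, Apr 13: Fri, May 13: Sun, Jun 13: Wed, Jul 13: Fri, Aug 13: Mon, Sep 13: Thu, Oct 13: Sat, Nov 13: Tue, Dec 13: Thu.
Friday occurs in January, April, July — 3 months.

3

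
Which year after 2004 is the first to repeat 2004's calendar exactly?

2032

Two years share a calendar iff Jan 1 falls on the same weekday and both are leap or both are common. 2004: Jan 1 is Thursday, leap year.
2005: Jan 1 Saturday, common
2006: Jan 1 Sunday, common
2007: Jan 1 Monday, common
2008: Jan 1 Tuesday, leap
2009: Jan 1 Thursday, common
2010: Jan 1 Friday, common
2011: Jan 1 Saturday, common
2012: Jan 1 Sunday, leap
2013: Jan 1 Tuesday, common
2014: Jan 1 Wednesday, common
2015: Jan 1 Thursday, common
2016: Jan 1 Friday, leap
2017: Jan 1 Sunday, common
2018: Jan 1 Monday, common
2019: Jan 1 Tuesday, common
2020: Jan 1 Wednesday, leap
2021: Jan 1 Friday, common
2022: Jan 1 Saturday, common
2023: Jan 1 Sunday, common
2024: Jan 1 Monday, leap
2025: Jan 1 Wednesday, common
2026: Jan 1 Thursday, common
2027: Jan 1 Friday, common
2028: Jan 1 Saturday, leap
2029: Jan 1 Monday, common
2030: Jan 1 Tuesday, common
2031: Jan 1 Wednesday, common
2032: Jan 1 Thursday, leap
2032 matches on both conditions.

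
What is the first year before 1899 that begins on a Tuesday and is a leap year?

1884

Jan 1 advances by 2 weekdays after a leap year and by 1 after a common year.
1899: Jan 1 is Sunday.
1898: Saturday
1897: Friday
1896: Wednesday (leap)
1895: Tuesday
1894: Monday
1893: Sunday
1892: Friday (leap)
1891: Thursday
1890: Wednesday
1889: Tuesday
1888: Sunday (leap)
1887: Saturday
1886: Friday
1885: Thursday
1884: Tuesday (leap)
1884 begins on a Tuesday and is a leap year.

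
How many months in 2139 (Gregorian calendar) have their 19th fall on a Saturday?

Check the 19th of each month of 2139: Jan 19: Mon, Feb 19: Thu, Mar 19: Thu, Apr 19: Sun, May 19: Tue, Jun 19: Fri, Jul 19: Sun, Aug 19: Wed, Sep 19: Sat, Oct 19: Mon, Nov 19: Thu, Dec 19: Sat.
Saturday occurs in September, December — 2 months.

2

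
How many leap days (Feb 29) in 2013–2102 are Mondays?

3

Leap years in 2013–2102: 21 of them.
Feb 29 weekday advances by 5 (mod 7) from one leap year to the next four years later (or differs when a century non-leap intervenes).
Leap-day weekdays: 2016:Mon✓ 2020:Sat 2024:Thu 2028:Tue 2032:Sun 2036:Fri 2040:Wed 2044:Mon✓ 2048:Sat 2052:Thu 2056:Tue 2060:Sun 2064:Fri 2068:Wed 2072:Mon✓ 2076:Sat 2080:Thu 2084:Tue 2088:Sun 2092:Fri 2096:Wed
Monday: 2016, 2044, 2072 → 3.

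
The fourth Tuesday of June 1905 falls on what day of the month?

27

June 1, 1905 is a Thursday, so the first Tuesday is the 6th.
The fourth Tuesday is 6 + 21 = 27.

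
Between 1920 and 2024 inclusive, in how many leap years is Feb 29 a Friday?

4

Leap years in 1920–2024: 27 of them.
Feb 29 weekday advances by 5 (mod 7) from one leap year to the next four years later (or differs when a century non-leap intervenes).
Leap-day weekdays: 1920:Sun 1924:Fri✓ 1928:Wed 1932:Mon 1936:Sat 1940:Thu 1944:Tue 1948:Sun 1952:Fri✓ 1956:Wed 1960:Mon 1964:Sat 1968:Thu 1972:Tue 1976:Sun 1980:Fri✓ 1984:Wed 1988:Mon 1992:Sat 1996:Thu 2000:Tue 2004:Sun 2008:Fri✓ 2012:Wed 2016:Mon 2020:Sat 2024:Thu
Friday: 1924, 1952, 1980, 2008 → 4.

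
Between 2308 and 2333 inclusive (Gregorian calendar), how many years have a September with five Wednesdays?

September has 30 days; it has five Wednesdays when Wednesday falls among the first (month-length − 28) days — i.e. when September 1 is one of Wednesday/Tuesday.
September 1 by year: 2308:Tue✓ 2309:Wed✓ 2310:Thu 2311:Fri 2312:Sun 2313:Mon 2314:Tue✓ 2315:Wed✓ 2316:Fri 2317:Sat 2318:Sun 2319:Mon 2320:Wed✓ 2321:Thu 2322:Fri 2323:Sat 2324:Mon 2325:Tue✓ 2326:Wed✓ 2327:Thu 2328:Sat 2329:Sun 2330:Mon 2331:Tue✓ 2332:Thu 2333:Fri
Years with five Wednesdays: 2308, 2309, 2314, 2315, 2320, 2325, 2326, 2331 → 8.

8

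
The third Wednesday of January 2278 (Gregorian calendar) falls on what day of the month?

January 1, 2278 is a Tuesday, so the first Wednesday is the 2nd.
The third Wednesday is 2 + 14 = 16.

16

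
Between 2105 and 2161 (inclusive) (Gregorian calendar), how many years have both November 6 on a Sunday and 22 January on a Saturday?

6

Check each year's weekday for November 6 and 22 January:
  2105: Fri/Thu  2106: Sat/Fri  2107: Sun/Sat ✓  2108: Tue/Sun  2109: Wed/Tue  2110: Thu/Wed  2111: Fri/Thu  2112: Sun/Fri  2113: Mon/Sun  2114: Tue/Mon  2115: Wed/Tue  2116: Fri/Wed  2117: Sat/Fri  2118: Sun/Sat ✓  …(29 more)…  2148: Wed/Mon  2149: Thu/Wed  2150: Fri/Thu  2151: Sat/Fri  2152: Mon/Sat  2153: Tue/Mon  2154: Wed/Tue  2155: Thu/Wed  2156: Sat/Thu  2157: Sun/Sat ✓  2158: Mon/Sun  2159: Tue/Mon  2160: Thu/Tue  2161: Fri/Thu
Both conditions hold in: 2107, 2118, 2129, 2135, 2146, 2157 — 6.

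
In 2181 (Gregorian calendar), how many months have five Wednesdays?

A month of length L has five Wednesdays iff its first Wednesday is on day ≤ L−28 (so day 1–3 in a 31-day month, 1–2 in a 30-day month, day 1 in a leap February).
Checking each month of 2181: Jan starts Mon (31d) ✓; Feb starts Thu (28d); Mar starts Thu (31d); Apr starts Sun (30d); May starts Tue (31d) ✓; Jun starts Fri (30d); Jul starts Sun (31d); Aug starts Wed (31d) ✓; Sep starts Sat (30d); Oct starts Mon (31d) ✓; Nov starts Thu (30d); Dec starts Sat (31d).
Five-Wednesday months: January, May, August, October → 4.

4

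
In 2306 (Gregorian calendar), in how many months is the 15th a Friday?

1

Check the 15th of each month of 2306: Jan 15: Mon, Feb 15: Thu, Mar 15: Thu, Apr 15: Sun, May 15: Tue, Jun 15: Fri, Jul 15: Sun, Aug 15: Wed, Sep 15: Sat, Oct 15: Mon, Nov 15: Thu, Dec 15: Sat.
Friday occurs in June — 1 month.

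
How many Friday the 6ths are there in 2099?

3

Check the 6th of each month of 2099: Jan 6: Tue, Feb 6: Fri, Mar 6: Fri, Apr 6: Mon, May 6: Wed, Jun 6: Sat, Jul 6: Mon, Aug 6: Thu, Sep 6: Sun, Oct 6: Tue, Nov 6: Fri, Dec 6: Sun.
Friday occurs in February, March, November — 3 months.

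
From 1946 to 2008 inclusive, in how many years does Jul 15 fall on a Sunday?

9

Track Jul 15's weekday year by year (advancing +1, or +2 across a Feb 29):
  1946: Mon  1947: Tue (+1)  1948: Thu (+2)  1949: Fri (+1)  1950: Sat (+1)
  1951: Sun (+1) ✓  1952: Tue (+2)  1953: Wed (+1)  1954: Thu (+1)  1955: Fri (+1)
  1956: Sun (+2) ✓  1957: Mon (+1)  1958: Tue (+1)  1959: Wed (+1)  … (35 more years) …
  1995: Sat (+1)  1996: Mon (+2)  1997: Tue (+1)  1998: Wed (+1)  1999: Thu (+1)
  2000: Sat (+2)  2001: Sun (+1) ✓  2002: Mon (+1)  2003: Tue (+1)  2004: Thu (+2)
  2005: Fri (+1)  2006: Sat (+1)  2007: Sun (+1) ✓  2008: Tue (+2)
Sunday years: 1951, 1956, 1962, 1973, 1979, 1984, 1990, 2001, 2007 — 9 in total.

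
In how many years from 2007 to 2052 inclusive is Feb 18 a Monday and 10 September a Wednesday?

2

Check each year's weekday for Feb 18 and 10 September:
  2007: Sun/Mon  2008: Mon/Wed ✓  2009: Wed/Thu  2010: Thu/Fri  2011: Fri/Sat  2012: Sat/Mon  2013: Mon/Tue  2014: Tue/Wed  2015: Wed/Thu  2016: Thu/Sat  2017: Sat/Sun  2018: Sun/Mon  2019: Mon/Tue  2020: Tue/Thu  …(18 more)…  2039: Fri/Sat  2040: Sat/Mon  2041: Mon/Tue  2042: Tue/Wed  2043: Wed/Thu  2044: Thu/Sat  2045: Sat/Sun  2046: Sun/Mon  2047: Mon/Tue  2048: Tue/Thu  2049: Thu/Fri  2050: Fri/Sat  2051: Sat/Sun  2052: Sun/Tue
Both conditions hold in: 2008, 2036 — 2.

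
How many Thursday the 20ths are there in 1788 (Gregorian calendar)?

Check the 20th of each month of 1788: Jan 20: Sun, Feb 20: Wed, Mar 20: Thu, Apr 20: Sun, May 20: Tue, Jun 20: Fri, Jul 20: Sun, Aug 20: Wed, Sep 20: Sat, Oct 20: Mon, Nov 20: Thu, Dec 20: Sat.
Thursday occurs in March, November — 2 months.

2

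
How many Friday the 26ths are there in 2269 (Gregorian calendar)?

Check the 26th of each month of 2269: Jan 26: Tue, Feb 26: Fri, Mar 26: Fri, Apr 26: Mon, May 26: Wed, Jun 26: Sat, Jul 26: Mon, Aug 26: Thu, Sep 26: Sun, Oct 26: Tue, Nov 26: Fri, Dec 26: Sun.
Friday occurs in February, March, November — 3 months.

3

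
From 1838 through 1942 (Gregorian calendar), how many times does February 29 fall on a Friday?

3

Leap years in 1838–1942: 25 of them.
Feb 29 weekday advances by 5 (mod 7) from one leap year to the next four years later (or differs when a century non-leap intervenes).
Leap-day weekdays: 1840:Sat 1844:Thu 1848:Tue 1852:Sun 1856:Fri✓ 1860:Wed 1864:Mon 1868:Sat 1872:Thu 1876:Tue 1880:Sun 1884:Fri✓ 1888:Wed 1892:Mon 1896:Sat 1904:Mon 1908:Sat 1912:Thu 1916:Tue 1920:Sun 1924:Fri✓ 1928:Wed 1932:Mon 1936:Sat 1940:Thu
Friday: 1856, 1884, 1924 → 3.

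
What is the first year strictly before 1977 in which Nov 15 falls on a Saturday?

1975

From one year to the next, a fixed date's weekday advances by 1, or by 2 when a Feb 29 lies between the two dates.
1977: November 15 is Tuesday.
1976: Monday (−1)
1975: Saturday (−2)
Nov 15 falls on a Saturday in 1975.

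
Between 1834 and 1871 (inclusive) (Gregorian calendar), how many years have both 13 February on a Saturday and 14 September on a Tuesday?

Check each year's weekday for 13 February and 14 September:
  1834: Thu/Sun  1835: Fri/Mon  1836: Sat/Wed  1837: Mon/Thu  1838: Tue/Fri  1839: Wed/Sat  1840: Thu/Mon  1841: Sat/Tue ✓  1842: Sun/Wed  1843: Mon/Thu  1844: Tue/Sat  1845: Thu/Sun  1846: Fri/Mon  1847: Sat/Tue ✓  …(10 more)…  1858: Sat/Tue ✓  1859: Sun/Wed  1860: Mon/Fri  1861: Wed/Sat  1862: Thu/Sun  1863: Fri/Mon  1864: Sat/Wed  1865: Mon/Thu  1866: Tue/Fri  1867: Wed/Sat  1868: Thu/Mon  1869: Sat/Tue ✓  1870: Sun/Wed  1871: Mon/Thu
Both conditions hold in: 1841, 1847, 1858, 1869 — 4.

4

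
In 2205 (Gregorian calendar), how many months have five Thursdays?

A month of length L has five Thursdays iff its first Thursday is on day ≤ L−28 (so day 1–3 in a 31-day month, 1–2 in a 30-day month, day 1 in a leap February).
Checking each month of 2205: Jan starts Tue (31d) ✓; Feb starts Fri (28d); Mar starts Fri (31d); Apr starts Mon (30d); May starts Wed (31d) ✓; Jun starts Sat (30d); Jul starts Mon (31d); Aug starts Thu (31d) ✓; Sep starts Sun (30d); Oct starts Tue (31d) ✓; Nov starts Fri (30d); Dec starts Sun (31d).
Five-Thursday months: January, May, August, October → 4.

4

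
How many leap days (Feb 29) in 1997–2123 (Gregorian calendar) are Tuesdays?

Leap years in 1997–2123: 30 of them.
Feb 29 weekday advances by 5 (mod 7) from one leap year to the next four years later (or differs when a century non-leap intervenes).
Leap-day weekdays: 2000:Tue✓ 2004:Sun 2008:Fri 2012:Wed 2016:Mon 2020:Sat 2024:Thu 2028:Tue✓ 2032:Sun 2036:Fri 2040:Wed 2044:Mon 2048:Sat …(4 more)… 2068:Wed 2072:Mon 2076:Sat 2080:Thu 2084:Tue✓ 2088:Sun 2092:Fri 2096:Wed 2104:Fri 2108:Wed 2112:Mon 2116:Sat 2120:Thu
Tuesday: 2000, 2028, 2056, 2084 → 4.

4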